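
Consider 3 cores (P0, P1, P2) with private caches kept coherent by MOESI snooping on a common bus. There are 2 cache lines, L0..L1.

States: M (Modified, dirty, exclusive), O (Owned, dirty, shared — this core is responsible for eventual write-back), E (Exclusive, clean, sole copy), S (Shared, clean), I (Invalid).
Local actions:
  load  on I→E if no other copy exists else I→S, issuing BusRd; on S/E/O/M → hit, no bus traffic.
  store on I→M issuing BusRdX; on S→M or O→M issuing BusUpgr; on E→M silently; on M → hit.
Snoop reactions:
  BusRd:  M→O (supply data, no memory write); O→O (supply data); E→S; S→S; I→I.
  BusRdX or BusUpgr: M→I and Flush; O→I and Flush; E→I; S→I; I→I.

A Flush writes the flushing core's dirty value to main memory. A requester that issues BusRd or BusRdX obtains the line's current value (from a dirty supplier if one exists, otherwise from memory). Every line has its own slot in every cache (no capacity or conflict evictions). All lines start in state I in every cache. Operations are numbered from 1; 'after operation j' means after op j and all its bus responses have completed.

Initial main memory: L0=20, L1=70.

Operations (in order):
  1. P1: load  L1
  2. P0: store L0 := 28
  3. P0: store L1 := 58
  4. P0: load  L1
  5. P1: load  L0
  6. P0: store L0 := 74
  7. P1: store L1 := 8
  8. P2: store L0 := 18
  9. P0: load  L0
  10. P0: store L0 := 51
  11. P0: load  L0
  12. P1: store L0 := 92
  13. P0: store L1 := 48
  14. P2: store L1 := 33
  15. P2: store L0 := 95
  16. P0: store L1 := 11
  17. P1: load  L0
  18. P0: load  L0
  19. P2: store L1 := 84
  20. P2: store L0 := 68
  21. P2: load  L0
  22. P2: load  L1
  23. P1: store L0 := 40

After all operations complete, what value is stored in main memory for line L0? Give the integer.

step 1: P1: load  L1  ⟶  IEI  (L1)  txn=BusRd  M[L1]=70
step 2: P0: store L0 := 28  ⟶  MII  (L0)  txn=BusRdX  M[L0]=20
step 3: P0: store L1 := 58  ⟶  MII  (L1)  txn=BusRdX  M[L1]=70
step 4: P0: load  L1  ⟶  MII  (L1)  txn=∅  M[L1]=70
step 5: P1: load  L0  ⟶  OSI  (L0)  txn=BusRd  M[L0]=20
step 6: P0: store L0 := 74  ⟶  MII  (L0)  txn=BusUpgr  M[L0]=20
step 7: P1: store L1 := 8  ⟶  IMI  (L1)  txn=BusRdX+Flush  M[L1]=58
step 8: P2: store L0 := 18  ⟶  IIM  (L0)  txn=BusRdX+Flush  M[L0]=74
step 9: P0: load  L0  ⟶  SIO  (L0)  txn=BusRd  M[L0]=74
step 10: P0: store L0 := 51  ⟶  MII  (L0)  txn=BusUpgr+Flush  M[L0]=18
step 11: P0: load  L0  ⟶  MII  (L0)  txn=∅  M[L0]=18
step 12: P1: store L0 := 92  ⟶  IMI  (L0)  txn=BusRdX+Flush  M[L0]=51
step 13: P0: store L1 := 48  ⟶  MII  (L1)  txn=BusRdX+Flush  M[L1]=8
step 14: P2: store L1 := 33  ⟶  IIM  (L1)  txn=BusRdX+Flush  M[L1]=48
step 15: P2: store L0 := 95  ⟶  IIM  (L0)  txn=BusRdX+Flush  M[L0]=92
step 16: P0: store L1 := 11  ⟶  MII  (L1)  txn=BusRdX+Flush  M[L1]=33
step 17: P1: load  L0  ⟶  ISO  (L0)  txn=BusRd  M[L0]=92
step 18: P0: load  L0  ⟶  SSO  (L0)  txn=BusRd  M[L0]=92
step 19: P2: store L1 := 84  ⟶  IIM  (L1)  txn=BusRdX+Flush  M[L1]=11
step 20: P2: store L0 := 68  ⟶  IIM  (L0)  txn=BusUpgr  M[L0]=92
step 21: P2: load  L0  ⟶  IIM  (L0)  txn=∅  M[L0]=92
step 22: P2: load  L1  ⟶  IIM  (L1)  txn=∅  M[L1]=11
step 23: P1: store L0 := 40  ⟶  IMI  (L0)  txn=BusRdX+Flush  M[L0]=68

memory[L0] = 68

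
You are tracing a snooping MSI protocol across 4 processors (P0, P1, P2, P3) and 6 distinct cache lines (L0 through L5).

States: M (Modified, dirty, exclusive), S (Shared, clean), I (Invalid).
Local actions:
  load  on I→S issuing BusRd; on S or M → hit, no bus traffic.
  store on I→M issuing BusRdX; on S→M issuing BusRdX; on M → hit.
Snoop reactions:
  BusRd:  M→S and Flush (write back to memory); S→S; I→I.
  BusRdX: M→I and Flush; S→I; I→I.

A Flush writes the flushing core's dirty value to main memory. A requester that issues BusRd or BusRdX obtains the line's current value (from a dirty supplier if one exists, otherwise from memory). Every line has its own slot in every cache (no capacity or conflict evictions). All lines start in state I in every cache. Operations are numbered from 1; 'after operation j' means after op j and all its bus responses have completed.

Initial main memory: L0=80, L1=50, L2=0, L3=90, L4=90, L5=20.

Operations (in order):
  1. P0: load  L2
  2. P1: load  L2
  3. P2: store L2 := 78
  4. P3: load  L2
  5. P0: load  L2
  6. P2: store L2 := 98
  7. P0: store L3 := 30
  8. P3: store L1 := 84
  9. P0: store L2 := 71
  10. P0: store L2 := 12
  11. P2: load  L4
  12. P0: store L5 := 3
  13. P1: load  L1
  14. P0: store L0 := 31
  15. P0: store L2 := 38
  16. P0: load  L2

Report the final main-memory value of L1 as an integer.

  op1 P0: load  L2 → S/I/I/I on L2; bus BusRd; mem=0
  op2 P1: load  L2 → S/S/I/I on L2; bus BusRd; mem=0
  op3 P2: store L2 := 78 → I/I/M/I on L2; bus BusRdX; mem=0
  op4 P3: load  L2 → I/I/S/S on L2; bus BusRd Flush; mem=78
  op5 P0: load  L2 → S/I/S/S on L2; bus BusRd; mem=78
  op6 P2: store L2 := 98 → I/I/M/I on L2; bus BusRdX; mem=78
  op7 P0: store L3 := 30 → M/I/I/I on L3; bus BusRdX; mem=90
  op8 P3: store L1 := 84 → I/I/I/M on L1; bus BusRdX; mem=50
  op9 P0: store L2 := 71 → M/I/I/I on L2; bus BusRdX Flush; mem=98
  op10 P0: store L2 := 12 → M/I/I/I on L2; bus (none); mem=98
  op11 P2: load  L4 → I/I/S/I on L4; bus BusRd; mem=90
  op12 P0: store L5 := 3 → M/I/I/I on L5; bus BusRdX; mem=20
  op13 P1: load  L1 → I/S/I/S on L1; bus BusRd Flush; mem=84
  op14 P0: store L0 := 31 → M/I/I/I on L0; bus BusRdX; mem=80
  op15 P0: store L2 := 38 → M/I/I/I on L2; bus (none); mem=98
  op16 P0: load  L2 → M/I/I/I on L2; bus (none); mem=98

memory[L1] = 84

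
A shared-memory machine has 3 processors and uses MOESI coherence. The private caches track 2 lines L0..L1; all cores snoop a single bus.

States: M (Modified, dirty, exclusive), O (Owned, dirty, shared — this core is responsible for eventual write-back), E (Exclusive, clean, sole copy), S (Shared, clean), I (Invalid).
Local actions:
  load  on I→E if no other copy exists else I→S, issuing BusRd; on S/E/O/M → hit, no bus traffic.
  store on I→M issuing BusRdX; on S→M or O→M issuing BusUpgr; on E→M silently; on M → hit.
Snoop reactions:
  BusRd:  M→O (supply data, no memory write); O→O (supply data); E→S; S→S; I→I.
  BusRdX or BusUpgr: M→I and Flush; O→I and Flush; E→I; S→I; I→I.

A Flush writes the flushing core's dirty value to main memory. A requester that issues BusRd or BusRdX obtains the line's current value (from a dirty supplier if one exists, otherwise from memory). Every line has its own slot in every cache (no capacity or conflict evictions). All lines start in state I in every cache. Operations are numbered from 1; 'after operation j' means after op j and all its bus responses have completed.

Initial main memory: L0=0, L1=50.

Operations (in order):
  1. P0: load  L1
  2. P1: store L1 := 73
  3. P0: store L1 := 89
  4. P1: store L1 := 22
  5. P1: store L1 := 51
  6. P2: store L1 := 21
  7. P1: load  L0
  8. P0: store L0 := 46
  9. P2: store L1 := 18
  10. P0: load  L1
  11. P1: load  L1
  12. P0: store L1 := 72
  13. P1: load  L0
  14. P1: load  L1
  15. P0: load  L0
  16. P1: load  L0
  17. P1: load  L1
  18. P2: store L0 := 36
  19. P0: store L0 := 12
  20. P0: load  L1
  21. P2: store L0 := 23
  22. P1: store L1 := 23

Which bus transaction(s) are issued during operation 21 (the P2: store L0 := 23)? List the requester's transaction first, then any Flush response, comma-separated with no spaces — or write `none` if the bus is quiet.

bus = BusRdX,Flush

[1] P0: load  L1 | P0:E(50), P1:I, P2:I | bus: BusRd
[2] P1: store L1 := 73 | P0:I, P1:M(73), P2:I | bus: BusRdX
[3] P0: store L1 := 89 | P0:M(89), P1:I, P2:I | bus: BusRdX,Flush
[4] P1: store L1 := 22 | P0:I, P1:M(22), P2:I | bus: BusRdX,Flush
[5] P1: store L1 := 51 | P0:I, P1:M(51), P2:I | bus: none
[6] P2: store L1 := 21 | P0:I, P1:I, P2:M(21) | bus: BusRdX,Flush
[7] P1: load  L0 | P0:I, P1:E(0), P2:I | bus: BusRd
[8] P0: store L0 := 46 | P0:M(46), P1:I, P2:I | bus: BusRdX
[9] P2: store L1 := 18 | P0:I, P1:I, P2:M(18) | bus: none
[10] P0: load  L1 | P0:S(18), P1:I, P2:O(18) | bus: BusRd
[11] P1: load  L1 | P0:S(18), P1:S(18), P2:O(18) | bus: BusRd
[12] P0: store L1 := 72 | P0:M(72), P1:I, P2:I | bus: BusUpgr,Flush
[13] P1: load  L0 | P0:O(46), P1:S(46), P2:I | bus: BusRd
[14] P1: load  L1 | P0:O(72), P1:S(72), P2:I | bus: BusRd
[15] P0: load  L0 | P0:O(46), P1:S(46), P2:I | bus: none
[16] P1: load  L0 | P0:O(46), P1:S(46), P2:I | bus: none
[17] P1: load  L1 | P0:O(72), P1:S(72), P2:I | bus: none
[18] P2: store L0 := 36 | P0:I, P1:I, P2:M(36) | bus: BusRdX,Flush
[19] P0: store L0 := 12 | P0:M(12), P1:I, P2:I | bus: BusRdX,Flush
[20] P0: load  L1 | P0:O(72), P1:S(72), P2:I | bus: none
[21] P2: store L0 := 23 | P0:I, P1:I, P2:M(23) | bus: BusRdX,Flush
[22] P1: store L1 := 23 | P0:I, P1:M(23), P2:I | bus: BusUpgr,Flush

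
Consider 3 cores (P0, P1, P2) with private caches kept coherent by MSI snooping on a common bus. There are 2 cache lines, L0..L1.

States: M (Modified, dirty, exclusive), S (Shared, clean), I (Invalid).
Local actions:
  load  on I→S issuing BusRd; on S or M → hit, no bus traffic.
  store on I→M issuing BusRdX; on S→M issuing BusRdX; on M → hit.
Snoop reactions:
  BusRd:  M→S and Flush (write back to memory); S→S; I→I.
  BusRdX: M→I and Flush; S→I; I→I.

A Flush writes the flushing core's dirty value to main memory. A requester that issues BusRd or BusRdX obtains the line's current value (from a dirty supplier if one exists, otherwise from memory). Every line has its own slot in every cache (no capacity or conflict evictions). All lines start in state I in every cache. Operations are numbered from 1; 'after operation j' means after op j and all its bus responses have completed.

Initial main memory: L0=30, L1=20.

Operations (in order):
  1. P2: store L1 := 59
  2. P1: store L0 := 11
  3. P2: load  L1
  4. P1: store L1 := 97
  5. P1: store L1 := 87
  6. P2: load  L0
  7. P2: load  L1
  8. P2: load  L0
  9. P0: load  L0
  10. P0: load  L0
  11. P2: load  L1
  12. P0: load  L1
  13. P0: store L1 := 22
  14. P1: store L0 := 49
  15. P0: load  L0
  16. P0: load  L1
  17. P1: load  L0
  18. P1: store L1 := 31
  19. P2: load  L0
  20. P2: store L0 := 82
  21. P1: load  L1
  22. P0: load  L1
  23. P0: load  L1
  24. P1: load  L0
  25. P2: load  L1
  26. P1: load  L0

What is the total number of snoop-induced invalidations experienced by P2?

invalidations = 3

step 1: P2: store L1 := 59  ⟶  IIM  (L1)  txn=BusRdX  M[L1]=20
step 2: P1: store L0 := 11  ⟶  IMI  (L0)  txn=BusRdX  M[L0]=30
step 3: P2: load  L1  ⟶  IIM  (L1)  txn=∅  M[L1]=20
step 4: P1: store L1 := 97  ⟶  IMI  (L1)  txn=BusRdX+Flush  M[L1]=59
step 5: P1: store L1 := 87  ⟶  IMI  (L1)  txn=∅  M[L1]=59
step 6: P2: load  L0  ⟶  ISS  (L0)  txn=BusRd+Flush  M[L0]=11
step 7: P2: load  L1  ⟶  ISS  (L1)  txn=BusRd+Flush  M[L1]=87
step 8: P2: load  L0  ⟶  ISS  (L0)  txn=∅  M[L0]=11
step 9: P0: load  L0  ⟶  SSS  (L0)  txn=BusRd  M[L0]=11
step 10: P0: load  L0  ⟶  SSS  (L0)  txn=∅  M[L0]=11
step 11: P2: load  L1  ⟶  ISS  (L1)  txn=∅  M[L1]=87
step 12: P0: load  L1  ⟶  SSS  (L1)  txn=BusRd  M[L1]=87
step 13: P0: store L1 := 22  ⟶  MII  (L1)  txn=BusRdX  M[L1]=87
step 14: P1: store L0 := 49  ⟶  IMI  (L0)  txn=BusRdX  M[L0]=11
step 15: P0: load  L0  ⟶  SSI  (L0)  txn=BusRd+Flush  M[L0]=49
step 16: P0: load  L1  ⟶  MII  (L1)  txn=∅  M[L1]=87
step 17: P1: load  L0  ⟶  SSI  (L0)  txn=∅  M[L0]=49
step 18: P1: store L1 := 31  ⟶  IMI  (L1)  txn=BusRdX+Flush  M[L1]=22
step 19: P2: load  L0  ⟶  SSS  (L0)  txn=BusRd  M[L0]=49
step 20: P2: store L0 := 82  ⟶  IIM  (L0)  txn=BusRdX  M[L0]=49
step 21: P1: load  L1  ⟶  IMI  (L1)  txn=∅  M[L1]=22
step 22: P0: load  L1  ⟶  SSI  (L1)  txn=BusRd+Flush  M[L1]=31
step 23: P0: load  L1  ⟶  SSI  (L1)  txn=∅  M[L1]=31
step 24: P1: load  L0  ⟶  ISS  (L0)  txn=BusRd+Flush  M[L0]=82
step 25: P2: load  L1  ⟶  SSS  (L1)  txn=BusRd  M[L1]=31
step 26: P1: load  L0  ⟶  ISS  (L0)  txn=∅  M[L0]=82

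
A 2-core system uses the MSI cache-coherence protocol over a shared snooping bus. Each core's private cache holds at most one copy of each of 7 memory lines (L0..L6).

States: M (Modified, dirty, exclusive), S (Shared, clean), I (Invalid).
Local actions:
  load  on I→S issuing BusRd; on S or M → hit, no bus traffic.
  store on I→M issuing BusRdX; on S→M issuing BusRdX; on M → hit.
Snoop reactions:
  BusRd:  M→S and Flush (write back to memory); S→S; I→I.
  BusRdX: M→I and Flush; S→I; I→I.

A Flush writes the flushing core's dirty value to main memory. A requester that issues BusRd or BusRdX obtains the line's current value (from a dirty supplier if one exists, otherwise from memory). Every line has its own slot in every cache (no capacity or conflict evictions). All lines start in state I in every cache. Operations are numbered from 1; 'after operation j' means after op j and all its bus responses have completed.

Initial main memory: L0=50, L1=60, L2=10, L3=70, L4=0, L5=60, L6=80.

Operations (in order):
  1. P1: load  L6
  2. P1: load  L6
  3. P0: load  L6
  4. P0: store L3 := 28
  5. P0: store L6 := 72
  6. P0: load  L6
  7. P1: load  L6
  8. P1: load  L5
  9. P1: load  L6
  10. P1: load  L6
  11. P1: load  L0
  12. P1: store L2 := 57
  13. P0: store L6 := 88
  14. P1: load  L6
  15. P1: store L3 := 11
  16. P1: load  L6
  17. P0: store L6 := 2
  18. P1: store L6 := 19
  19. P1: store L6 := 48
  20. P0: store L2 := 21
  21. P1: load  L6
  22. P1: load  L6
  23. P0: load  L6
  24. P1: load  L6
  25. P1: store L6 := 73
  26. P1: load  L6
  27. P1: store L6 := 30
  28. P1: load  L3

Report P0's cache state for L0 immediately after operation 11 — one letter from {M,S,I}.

state = I

step 1: P1: load  L6  ⟶  IS  (L6)  txn=BusRd  M[L6]=80
step 2: P1: load  L6  ⟶  IS  (L6)  txn=∅  M[L6]=80
step 3: P0: load  L6  ⟶  SS  (L6)  txn=BusRd  M[L6]=80
step 4: P0: store L3 := 28  ⟶  MI  (L3)  txn=BusRdX  M[L3]=70
step 5: P0: store L6 := 72  ⟶  MI  (L6)  txn=BusRdX  M[L6]=80
step 6: P0: load  L6  ⟶  MI  (L6)  txn=∅  M[L6]=80
step 7: P1: load  L6  ⟶  SS  (L6)  txn=BusRd+Flush  M[L6]=72
step 8: P1: load  L5  ⟶  IS  (L5)  txn=BusRd  M[L5]=60
step 9: P1: load  L6  ⟶  SS  (L6)  txn=∅  M[L6]=72
step 10: P1: load  L6  ⟶  SS  (L6)  txn=∅  M[L6]=72
step 11: P1: load  L0  ⟶  IS  (L0)  txn=BusRd  M[L0]=50
step 12: P1: store L2 := 57  ⟶  IM  (L2)  txn=BusRdX  M[L2]=10
step 13: P0: store L6 := 88  ⟶  MI  (L6)  txn=BusRdX  M[L6]=72
step 14: P1: load  L6  ⟶  SS  (L6)  txn=BusRd+Flush  M[L6]=88
step 15: P1: store L3 := 11  ⟶  IM  (L3)  txn=BusRdX+Flush  M[L3]=28
step 16: P1: load  L6  ⟶  SS  (L6)  txn=∅  M[L6]=88
step 17: P0: store L6 := 2  ⟶  MI  (L6)  txn=BusRdX  M[L6]=88
step 18: P1: store L6 := 19  ⟶  IM  (L6)  txn=BusRdX+Flush  M[L6]=2
step 19: P1: store L6 := 48  ⟶  IM  (L6)  txn=∅  M[L6]=2
step 20: P0: store L2 := 21  ⟶  MI  (L2)  txn=BusRdX+Flush  M[L2]=57
step 21: P1: load  L6  ⟶  IM  (L6)  txn=∅  M[L6]=2
step 22: P1: load  L6  ⟶  IM  (L6)  txn=∅  M[L6]=2
step 23: P0: load  L6  ⟶  SS  (L6)  txn=BusRd+Flush  M[L6]=48
step 24: P1: load  L6  ⟶  SS  (L6)  txn=∅  M[L6]=48
step 25: P1: store L6 := 73  ⟶  IM  (L6)  txn=BusRdX  M[L6]=48
step 26: P1: load  L6  ⟶  IM  (L6)  txn=∅  M[L6]=48
step 27: P1: store L6 := 30  ⟶  IM  (L6)  txn=∅  M[L6]=48
step 28: P1: load  L3  ⟶  IM  (L3)  txn=∅  M[L3]=28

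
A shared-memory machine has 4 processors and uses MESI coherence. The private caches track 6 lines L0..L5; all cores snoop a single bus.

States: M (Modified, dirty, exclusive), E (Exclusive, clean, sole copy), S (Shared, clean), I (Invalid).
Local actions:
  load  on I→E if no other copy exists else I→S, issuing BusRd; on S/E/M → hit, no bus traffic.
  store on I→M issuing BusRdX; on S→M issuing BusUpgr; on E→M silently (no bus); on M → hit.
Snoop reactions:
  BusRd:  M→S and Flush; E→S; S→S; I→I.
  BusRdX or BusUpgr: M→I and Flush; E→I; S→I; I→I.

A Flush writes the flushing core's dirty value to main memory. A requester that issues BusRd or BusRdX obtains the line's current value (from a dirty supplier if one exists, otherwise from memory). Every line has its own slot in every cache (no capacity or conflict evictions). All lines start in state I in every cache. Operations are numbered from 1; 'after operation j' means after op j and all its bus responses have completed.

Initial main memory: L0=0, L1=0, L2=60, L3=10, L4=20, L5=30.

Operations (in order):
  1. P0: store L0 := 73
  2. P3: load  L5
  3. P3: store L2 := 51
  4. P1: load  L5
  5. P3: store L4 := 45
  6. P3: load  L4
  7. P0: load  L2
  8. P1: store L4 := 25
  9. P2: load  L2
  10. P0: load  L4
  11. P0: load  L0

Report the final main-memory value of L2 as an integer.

  op1 P0: store L0 := 73 → M/I/I/I on L0; bus BusRdX; mem=0
  op2 P3: load  L5 → I/I/I/E on L5; bus BusRd; mem=30
  op3 P3: store L2 := 51 → I/I/I/M on L2; bus BusRdX; mem=60
  op4 P1: load  L5 → I/S/I/S on L5; bus BusRd; mem=30
  op5 P3: store L4 := 45 → I/I/I/M on L4; bus BusRdX; mem=20
  op6 P3: load  L4 → I/I/I/M on L4; bus (none); mem=20
  op7 P0: load  L2 → S/I/I/S on L2; bus BusRd Flush; mem=51
  op8 P1: store L4 := 25 → I/M/I/I on L4; bus BusRdX Flush; mem=45
  op9 P2: load  L2 → S/I/S/S on L2; bus BusRd; mem=51
  op10 P0: load  L4 → S/S/I/I on L4; bus BusRd Flush; mem=25
  op11 P0: load  L0 → M/I/I/I on L0; bus (none); mem=0

memory[L2] = 51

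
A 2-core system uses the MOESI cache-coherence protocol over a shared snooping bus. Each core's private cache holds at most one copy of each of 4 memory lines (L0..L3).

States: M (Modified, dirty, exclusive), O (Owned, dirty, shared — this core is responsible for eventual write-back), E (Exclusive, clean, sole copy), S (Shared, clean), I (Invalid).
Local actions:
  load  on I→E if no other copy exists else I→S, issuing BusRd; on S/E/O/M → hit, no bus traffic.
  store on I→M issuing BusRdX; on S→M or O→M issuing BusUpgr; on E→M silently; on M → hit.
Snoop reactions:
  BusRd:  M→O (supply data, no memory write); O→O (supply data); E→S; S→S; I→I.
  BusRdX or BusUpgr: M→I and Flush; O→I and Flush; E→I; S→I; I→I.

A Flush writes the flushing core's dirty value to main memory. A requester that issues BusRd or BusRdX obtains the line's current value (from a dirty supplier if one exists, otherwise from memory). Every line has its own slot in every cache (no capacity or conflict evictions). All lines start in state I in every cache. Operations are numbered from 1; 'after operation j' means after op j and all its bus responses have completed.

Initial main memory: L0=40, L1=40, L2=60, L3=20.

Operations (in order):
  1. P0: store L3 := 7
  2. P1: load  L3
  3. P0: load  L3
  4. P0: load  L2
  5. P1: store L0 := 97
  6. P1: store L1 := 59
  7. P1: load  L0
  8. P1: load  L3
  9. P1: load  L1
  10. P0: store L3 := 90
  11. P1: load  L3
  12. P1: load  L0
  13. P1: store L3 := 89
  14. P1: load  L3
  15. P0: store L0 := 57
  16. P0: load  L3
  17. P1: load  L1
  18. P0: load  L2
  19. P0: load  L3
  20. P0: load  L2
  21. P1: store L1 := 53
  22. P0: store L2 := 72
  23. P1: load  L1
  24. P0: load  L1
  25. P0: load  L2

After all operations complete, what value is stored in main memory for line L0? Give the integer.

[1] P0: store L3 := 7 | P0:M(7), P1:I | bus: BusRdX
[2] P1: load  L3 | P0:O(7), P1:S(7) | bus: BusRd
[3] P0: load  L3 | P0:O(7), P1:S(7) | bus: none
[4] P0: load  L2 | P0:E(60), P1:I | bus: BusRd
[5] P1: store L0 := 97 | P0:I, P1:M(97) | bus: BusRdX
[6] P1: store L1 := 59 | P0:I, P1:M(59) | bus: BusRdX
[7] P1: load  L0 | P0:I, P1:M(97) | bus: none
[8] P1: load  L3 | P0:O(7), P1:S(7) | bus: none
[9] P1: load  L1 | P0:I, P1:M(59) | bus: none
[10] P0: store L3 := 90 | P0:M(90), P1:I | bus: BusUpgr
[11] P1: load  L3 | P0:O(90), P1:S(90) | bus: BusRd
[12] P1: load  L0 | P0:I, P1:M(97) | bus: none
[13] P1: store L3 := 89 | P0:I, P1:M(89) | bus: BusUpgr,Flush
[14] P1: load  L3 | P0:I, P1:M(89) | bus: none
[15] P0: store L0 := 57 | P0:M(57), P1:I | bus: BusRdX,Flush
[16] P0: load  L3 | P0:S(89), P1:O(89) | bus: BusRd
[17] P1: load  L1 | P0:I, P1:M(59) | bus: none
[18] P0: load  L2 | P0:E(60), P1:I | bus: none
[19] P0: load  L3 | P0:S(89), P1:O(89) | bus: none
[20] P0: load  L2 | P0:E(60), P1:I | bus: none
[21] P1: store L1 := 53 | P0:I, P1:M(53) | bus: none
[22] P0: store L2 := 72 | P0:M(72), P1:I | bus: none
[23] P1: load  L1 | P0:I, P1:M(53) | bus: none
[24] P0: load  L1 | P0:S(53), P1:O(53) | bus: BusRd
[25] P0: load  L2 | P0:M(72), P1:I | bus: none

memory[L0] = 97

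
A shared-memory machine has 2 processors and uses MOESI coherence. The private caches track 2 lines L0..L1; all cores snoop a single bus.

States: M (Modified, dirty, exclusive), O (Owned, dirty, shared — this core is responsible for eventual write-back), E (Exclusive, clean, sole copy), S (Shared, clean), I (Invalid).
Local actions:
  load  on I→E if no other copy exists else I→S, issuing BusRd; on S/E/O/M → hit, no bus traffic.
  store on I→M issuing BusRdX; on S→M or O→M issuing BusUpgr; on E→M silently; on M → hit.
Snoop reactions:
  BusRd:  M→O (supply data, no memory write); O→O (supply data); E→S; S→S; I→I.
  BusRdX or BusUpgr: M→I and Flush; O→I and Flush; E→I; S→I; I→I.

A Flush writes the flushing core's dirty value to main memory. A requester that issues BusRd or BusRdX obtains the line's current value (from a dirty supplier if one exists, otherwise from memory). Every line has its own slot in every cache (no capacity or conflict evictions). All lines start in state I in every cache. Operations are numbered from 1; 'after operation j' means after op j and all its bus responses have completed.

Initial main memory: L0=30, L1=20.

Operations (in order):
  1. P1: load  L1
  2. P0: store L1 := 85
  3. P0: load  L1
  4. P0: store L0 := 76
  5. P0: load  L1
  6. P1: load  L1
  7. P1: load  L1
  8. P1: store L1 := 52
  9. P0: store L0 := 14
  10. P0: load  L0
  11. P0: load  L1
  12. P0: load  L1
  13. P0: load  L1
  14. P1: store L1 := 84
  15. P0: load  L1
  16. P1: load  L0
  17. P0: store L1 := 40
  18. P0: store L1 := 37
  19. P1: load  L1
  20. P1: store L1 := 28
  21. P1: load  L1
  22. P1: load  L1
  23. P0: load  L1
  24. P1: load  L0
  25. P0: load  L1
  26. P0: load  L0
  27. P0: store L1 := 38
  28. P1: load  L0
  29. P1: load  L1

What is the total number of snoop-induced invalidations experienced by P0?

[1] P1: load  L1 | P0:I, P1:E(20) | bus: BusRd
[2] P0: store L1 := 85 | P0:M(85), P1:I | bus: BusRdX
[3] P0: load  L1 | P0:M(85), P1:I | bus: none
[4] P0: store L0 := 76 | P0:M(76), P1:I | bus: BusRdX
[5] P0: load  L1 | P0:M(85), P1:I | bus: none
[6] P1: load  L1 | P0:O(85), P1:S(85) | bus: BusRd
[7] P1: load  L1 | P0:O(85), P1:S(85) | bus: none
[8] P1: store L1 := 52 | P0:I, P1:M(52) | bus: BusUpgr,Flush
[9] P0: store L0 := 14 | P0:M(14), P1:I | bus: none
[10] P0: load  L0 | P0:M(14), P1:I | bus: none
[11] P0: load  L1 | P0:S(52), P1:O(52) | bus: BusRd
[12] P0: load  L1 | P0:S(52), P1:O(52) | bus: none
[13] P0: load  L1 | P0:S(52), P1:O(52) | bus: none
[14] P1: store L1 := 84 | P0:I, P1:M(84) | bus: BusUpgr
[15] P0: load  L1 | P0:S(84), P1:O(84) | bus: BusRd
[16] P1: load  L0 | P0:O(14), P1:S(14) | bus: BusRd
[17] P0: store L1 := 40 | P0:M(40), P1:I | bus: BusUpgr,Flush
[18] P0: store L1 := 37 | P0:M(37), P1:I | bus: none
[19] P1: load  L1 | P0:O(37), P1:S(37) | bus: BusRd
[20] P1: store L1 := 28 | P0:I, P1:M(28) | bus: BusUpgr,Flush
[21] P1: load  L1 | P0:I, P1:M(28) | bus: none
[22] P1: load  L1 | P0:I, P1:M(28) | bus: none
[23] P0: load  L1 | P0:S(28), P1:O(28) | bus: BusRd
[24] P1: load  L0 | P0:O(14), P1:S(14) | bus: none
[25] P0: load  L1 | P0:S(28), P1:O(28) | bus: none
[26] P0: load  L0 | P0:O(14), P1:S(14) | bus: none
[27] P0: store L1 := 38 | P0:M(38), P1:I | bus: BusUpgr,Flush
[28] P1: load  L0 | P0:O(14), P1:S(14) | bus: none
[29] P1: load  L1 | P0:O(38), P1:S(38) | bus: BusRd

invalidations = 3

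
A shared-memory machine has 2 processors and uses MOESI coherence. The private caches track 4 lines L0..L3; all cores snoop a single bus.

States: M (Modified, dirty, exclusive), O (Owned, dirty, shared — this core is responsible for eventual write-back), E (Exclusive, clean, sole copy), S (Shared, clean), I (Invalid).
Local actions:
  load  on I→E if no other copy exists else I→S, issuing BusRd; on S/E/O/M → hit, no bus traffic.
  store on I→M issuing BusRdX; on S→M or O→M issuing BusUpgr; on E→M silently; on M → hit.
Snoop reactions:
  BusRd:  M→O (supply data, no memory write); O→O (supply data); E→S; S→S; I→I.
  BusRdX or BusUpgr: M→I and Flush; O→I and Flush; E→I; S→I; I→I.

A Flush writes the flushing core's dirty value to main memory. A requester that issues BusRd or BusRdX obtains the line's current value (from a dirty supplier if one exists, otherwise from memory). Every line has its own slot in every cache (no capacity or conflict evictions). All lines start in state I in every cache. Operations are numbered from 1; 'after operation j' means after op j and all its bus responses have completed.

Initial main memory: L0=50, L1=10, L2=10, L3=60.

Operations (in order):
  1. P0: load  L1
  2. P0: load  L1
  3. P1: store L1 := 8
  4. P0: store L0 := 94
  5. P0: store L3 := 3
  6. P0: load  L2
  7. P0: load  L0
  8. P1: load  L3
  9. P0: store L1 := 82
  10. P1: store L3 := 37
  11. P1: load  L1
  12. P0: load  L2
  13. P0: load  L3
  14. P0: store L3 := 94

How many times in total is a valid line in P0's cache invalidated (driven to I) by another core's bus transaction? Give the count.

invalidations = 2

step 1: P0: load  L1  ⟶  EI  (L1)  txn=BusRd  M[L1]=10
step 2: P0: load  L1  ⟶  EI  (L1)  txn=∅  M[L1]=10
step 3: P1: store L1 := 8  ⟶  IM  (L1)  txn=BusRdX  M[L1]=10
step 4: P0: store L0 := 94  ⟶  MI  (L0)  txn=BusRdX  M[L0]=50
step 5: P0: store L3 := 3  ⟶  MI  (L3)  txn=BusRdX  M[L3]=60
step 6: P0: load  L2  ⟶  EI  (L2)  txn=BusRd  M[L2]=10
step 7: P0: load  L0  ⟶  MI  (L0)  txn=∅  M[L0]=50
step 8: P1: load  L3  ⟶  OS  (L3)  txn=BusRd  M[L3]=60
step 9: P0: store L1 := 82  ⟶  MI  (L1)  txn=BusRdX+Flush  M[L1]=8
step 10: P1: store L3 := 37  ⟶  IM  (L3)  txn=BusUpgr+Flush  M[L3]=3
step 11: P1: load  L1  ⟶  OS  (L1)  txn=BusRd  M[L1]=8
step 12: P0: load  L2  ⟶  EI  (L2)  txn=∅  M[L2]=10
step 13: P0: load  L3  ⟶  SO  (L3)  txn=BusRd  M[L3]=3
step 14: P0: store L3 := 94  ⟶  MI  (L3)  txn=BusUpgr+Flush  M[L3]=37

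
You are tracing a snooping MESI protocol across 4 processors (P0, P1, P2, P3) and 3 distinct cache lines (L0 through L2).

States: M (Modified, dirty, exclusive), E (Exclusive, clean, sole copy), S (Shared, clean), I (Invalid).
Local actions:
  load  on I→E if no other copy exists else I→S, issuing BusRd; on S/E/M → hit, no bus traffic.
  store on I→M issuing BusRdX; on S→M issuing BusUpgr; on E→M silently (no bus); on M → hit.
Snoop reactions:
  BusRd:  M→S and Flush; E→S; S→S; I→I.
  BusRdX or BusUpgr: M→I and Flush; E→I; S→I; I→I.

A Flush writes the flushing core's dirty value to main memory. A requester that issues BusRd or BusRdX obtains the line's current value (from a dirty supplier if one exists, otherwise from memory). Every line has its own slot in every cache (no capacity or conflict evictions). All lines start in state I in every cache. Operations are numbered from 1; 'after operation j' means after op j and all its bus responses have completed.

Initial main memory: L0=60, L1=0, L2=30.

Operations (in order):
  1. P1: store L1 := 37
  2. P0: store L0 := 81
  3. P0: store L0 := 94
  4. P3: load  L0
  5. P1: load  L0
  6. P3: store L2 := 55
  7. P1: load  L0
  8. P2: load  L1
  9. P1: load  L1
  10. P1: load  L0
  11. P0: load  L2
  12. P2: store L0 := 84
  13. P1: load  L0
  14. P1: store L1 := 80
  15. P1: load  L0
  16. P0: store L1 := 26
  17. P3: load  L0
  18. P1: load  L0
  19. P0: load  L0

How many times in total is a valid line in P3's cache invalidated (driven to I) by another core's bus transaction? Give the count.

invalidations = 1

[1] P1: store L1 := 37 | P0:I, P1:M(37), P2:I, P3:I | bus: BusRdX
[2] P0: store L0 := 81 | P0:M(81), P1:I, P2:I, P3:I | bus: BusRdX
[3] P0: store L0 := 94 | P0:M(94), P1:I, P2:I, P3:I | bus: none
[4] P3: load  L0 | P0:S(94), P1:I, P2:I, P3:S(94) | bus: BusRd,Flush
[5] P1: load  L0 | P0:S(94), P1:S(94), P2:I, P3:S(94) | bus: BusRd
[6] P3: store L2 := 55 | P0:I, P1:I, P2:I, P3:M(55) | bus: BusRdX
[7] P1: load  L0 | P0:S(94), P1:S(94), P2:I, P3:S(94) | bus: none
[8] P2: load  L1 | P0:I, P1:S(37), P2:S(37), P3:I | bus: BusRd,Flush
[9] P1: load  L1 | P0:I, P1:S(37), P2:S(37), P3:I | bus: none
[10] P1: load  L0 | P0:S(94), P1:S(94), P2:I, P3:S(94) | bus: none
[11] P0: load  L2 | P0:S(55), P1:I, P2:I, P3:S(55) | bus: BusRd,Flush
[12] P2: store L0 := 84 | P0:I, P1:I, P2:M(84), P3:I | bus: BusRdX
[13] P1: load  L0 | P0:I, P1:S(84), P2:S(84), P3:I | bus: BusRd,Flush
[14] P1: store L1 := 80 | P0:I, P1:M(80), P2:I, P3:I | bus: BusUpgr
[15] P1: load  L0 | P0:I, P1:S(84), P2:S(84), P3:I | bus: none
[16] P0: store L1 := 26 | P0:M(26), P1:I, P2:I, P3:I | bus: BusRdX,Flush
[17] P3: load  L0 | P0:I, P1:S(84), P2:S(84), P3:S(84) | bus: BusRd
[18] P1: load  L0 | P0:I, P1:S(84), P2:S(84), P3:S(84) | bus: none
[19] P0: load  L0 | P0:S(84), P1:S(84), P2:S(84), P3:S(84) | bus: BusRd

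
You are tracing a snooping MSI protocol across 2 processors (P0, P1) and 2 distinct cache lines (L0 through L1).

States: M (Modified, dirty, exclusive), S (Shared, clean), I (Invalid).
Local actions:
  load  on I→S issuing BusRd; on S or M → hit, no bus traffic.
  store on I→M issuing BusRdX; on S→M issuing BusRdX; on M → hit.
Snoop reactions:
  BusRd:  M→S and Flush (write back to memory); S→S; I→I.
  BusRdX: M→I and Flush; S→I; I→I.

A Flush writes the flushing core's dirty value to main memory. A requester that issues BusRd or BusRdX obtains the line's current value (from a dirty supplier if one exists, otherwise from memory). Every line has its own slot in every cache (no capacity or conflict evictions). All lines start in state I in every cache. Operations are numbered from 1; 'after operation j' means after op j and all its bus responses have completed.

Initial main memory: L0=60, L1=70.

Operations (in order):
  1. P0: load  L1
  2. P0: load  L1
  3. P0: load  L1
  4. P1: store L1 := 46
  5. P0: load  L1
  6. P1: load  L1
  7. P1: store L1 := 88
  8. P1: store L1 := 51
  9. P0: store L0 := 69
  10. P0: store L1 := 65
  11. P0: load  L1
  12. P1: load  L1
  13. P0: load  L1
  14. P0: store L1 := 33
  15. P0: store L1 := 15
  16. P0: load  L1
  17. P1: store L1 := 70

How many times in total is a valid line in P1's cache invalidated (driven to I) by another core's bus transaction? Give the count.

invalidations = 2

[1] P0: load  L1 | P0:S(70), P1:I | bus: BusRd
[2] P0: load  L1 | P0:S(70), P1:I | bus: none
[3] P0: load  L1 | P0:S(70), P1:I | bus: none
[4] P1: store L1 := 46 | P0:I, P1:M(46) | bus: BusRdX
[5] P0: load  L1 | P0:S(46), P1:S(46) | bus: BusRd,Flush
[6] P1: load  L1 | P0:S(46), P1:S(46) | bus: none
[7] P1: store L1 := 88 | P0:I, P1:M(88) | bus: BusRdX
[8] P1: store L1 := 51 | P0:I, P1:M(51) | bus: none
[9] P0: store L0 := 69 | P0:M(69), P1:I | bus: BusRdX
[10] P0: store L1 := 65 | P0:M(65), P1:I | bus: BusRdX,Flush
[11] P0: load  L1 | P0:M(65), P1:I | bus: none
[12] P1: load  L1 | P0:S(65), P1:S(65) | bus: BusRd,Flush
[13] P0: load  L1 | P0:S(65), P1:S(65) | bus: none
[14] P0: store L1 := 33 | P0:M(33), P1:I | bus: BusRdX
[15] P0: store L1 := 15 | P0:M(15), P1:I | bus: none
[16] P0: load  L1 | P0:M(15), P1:I | bus: none
[17] P1: store L1 := 70 | P0:I, P1:M(70) | bus: BusRdX,Flush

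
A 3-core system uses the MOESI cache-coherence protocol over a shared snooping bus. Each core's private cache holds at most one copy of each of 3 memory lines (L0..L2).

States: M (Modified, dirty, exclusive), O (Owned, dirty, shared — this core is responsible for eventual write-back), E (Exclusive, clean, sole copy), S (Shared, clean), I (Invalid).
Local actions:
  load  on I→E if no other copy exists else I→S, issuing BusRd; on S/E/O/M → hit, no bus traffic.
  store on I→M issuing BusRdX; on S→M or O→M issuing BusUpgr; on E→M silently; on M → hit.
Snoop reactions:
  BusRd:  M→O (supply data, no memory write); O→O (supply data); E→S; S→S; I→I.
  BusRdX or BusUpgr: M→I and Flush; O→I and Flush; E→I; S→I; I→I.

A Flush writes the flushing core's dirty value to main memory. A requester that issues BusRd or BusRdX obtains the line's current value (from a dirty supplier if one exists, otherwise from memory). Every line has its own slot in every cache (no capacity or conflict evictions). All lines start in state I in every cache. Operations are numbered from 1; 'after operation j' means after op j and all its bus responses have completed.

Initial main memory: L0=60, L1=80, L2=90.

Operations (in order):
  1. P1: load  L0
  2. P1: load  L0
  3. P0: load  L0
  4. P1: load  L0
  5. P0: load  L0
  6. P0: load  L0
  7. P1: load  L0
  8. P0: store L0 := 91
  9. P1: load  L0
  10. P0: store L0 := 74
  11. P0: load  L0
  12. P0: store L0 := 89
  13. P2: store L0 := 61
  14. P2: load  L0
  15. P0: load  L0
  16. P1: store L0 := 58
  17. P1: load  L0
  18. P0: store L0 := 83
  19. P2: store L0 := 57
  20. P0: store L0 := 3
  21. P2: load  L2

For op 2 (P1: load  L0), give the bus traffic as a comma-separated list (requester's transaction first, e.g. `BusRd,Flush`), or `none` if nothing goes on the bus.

step 1: P1: load  L0  ⟶  IEI  (L0)  txn=BusRd  M[L0]=60
step 2: P1: load  L0  ⟶  IEI  (L0)  txn=∅  M[L0]=60
step 3: P0: load  L0  ⟶  SSI  (L0)  txn=BusRd  M[L0]=60
step 4: P1: load  L0  ⟶  SSI  (L0)  txn=∅  M[L0]=60
step 5: P0: load  L0  ⟶  SSI  (L0)  txn=∅  M[L0]=60
step 6: P0: load  L0  ⟶  SSI  (L0)  txn=∅  M[L0]=60
step 7: P1: load  L0  ⟶  SSI  (L0)  txn=∅  M[L0]=60
step 8: P0: store L0 := 91  ⟶  MII  (L0)  txn=BusUpgr  M[L0]=60
step 9: P1: load  L0  ⟶  OSI  (L0)  txn=BusRd  M[L0]=60
step 10: P0: store L0 := 74  ⟶  MII  (L0)  txn=BusUpgr  M[L0]=60
step 11: P0: load  L0  ⟶  MII  (L0)  txn=∅  M[L0]=60
step 12: P0: store L0 := 89  ⟶  MII  (L0)  txn=∅  M[L0]=60
step 13: P2: store L0 := 61  ⟶  IIM  (L0)  txn=BusRdX+Flush  M[L0]=89
step 14: P2: load  L0  ⟶  IIM  (L0)  txn=∅  M[L0]=89
step 15: P0: load  L0  ⟶  SIO  (L0)  txn=BusRd  M[L0]=89
step 16: P1: store L0 := 58  ⟶  IMI  (L0)  txn=BusRdX+Flush  M[L0]=61
step 17: P1: load  L0  ⟶  IMI  (L0)  txn=∅  M[L0]=61
step 18: P0: store L0 := 83  ⟶  MII  (L0)  txn=BusRdX+Flush  M[L0]=58
step 19: P2: store L0 := 57  ⟶  IIM  (L0)  txn=BusRdX+Flush  M[L0]=83
step 20: P0: store L0 := 3  ⟶  MII  (L0)  txn=BusRdX+Flush  M[L0]=57
step 21: P2: load  L2  ⟶  IIE  (L2)  txn=BusRd  M[L2]=90

bus = none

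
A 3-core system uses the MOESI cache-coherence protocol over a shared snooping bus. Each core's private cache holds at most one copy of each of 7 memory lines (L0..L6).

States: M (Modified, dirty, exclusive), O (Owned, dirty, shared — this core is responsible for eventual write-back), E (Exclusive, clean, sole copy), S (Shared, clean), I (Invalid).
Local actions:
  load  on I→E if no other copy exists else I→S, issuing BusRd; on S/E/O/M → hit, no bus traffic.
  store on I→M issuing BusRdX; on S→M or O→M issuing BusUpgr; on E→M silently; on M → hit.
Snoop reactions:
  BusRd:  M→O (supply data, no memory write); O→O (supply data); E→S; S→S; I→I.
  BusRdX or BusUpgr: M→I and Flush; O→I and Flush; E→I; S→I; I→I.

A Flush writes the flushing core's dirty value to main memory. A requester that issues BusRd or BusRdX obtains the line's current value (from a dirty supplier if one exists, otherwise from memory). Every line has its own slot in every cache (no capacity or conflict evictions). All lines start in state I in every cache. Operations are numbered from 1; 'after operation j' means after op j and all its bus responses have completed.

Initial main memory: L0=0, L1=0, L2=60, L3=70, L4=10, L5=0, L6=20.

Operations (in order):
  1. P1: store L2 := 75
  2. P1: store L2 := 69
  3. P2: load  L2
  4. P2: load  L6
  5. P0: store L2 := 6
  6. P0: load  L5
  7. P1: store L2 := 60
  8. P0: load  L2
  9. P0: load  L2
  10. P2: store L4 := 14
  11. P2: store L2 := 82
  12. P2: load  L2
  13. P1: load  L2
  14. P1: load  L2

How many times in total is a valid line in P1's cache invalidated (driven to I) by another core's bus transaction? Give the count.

[1] P1: store L2 := 75 | P0:I, P1:M(75), P2:I | bus: BusRdX
[2] P1: store L2 := 69 | P0:I, P1:M(69), P2:I | bus: none
[3] P2: load  L2 | P0:I, P1:O(69), P2:S(69) | bus: BusRd
[4] P2: load  L6 | P0:I, P1:I, P2:E(20) | bus: BusRd
[5] P0: store L2 := 6 | P0:M(6), P1:I, P2:I | bus: BusRdX,Flush
[6] P0: load  L5 | P0:E(0), P1:I, P2:I | bus: BusRd
[7] P1: store L2 := 60 | P0:I, P1:M(60), P2:I | bus: BusRdX,Flush
[8] P0: load  L2 | P0:S(60), P1:O(60), P2:I | bus: BusRd
[9] P0: load  L2 | P0:S(60), P1:O(60), P2:I | bus: none
[10] P2: store L4 := 14 | P0:I, P1:I, P2:M(14) | bus: BusRdX
[11] P2: store L2 := 82 | P0:I, P1:I, P2:M(82) | bus: BusRdX,Flush
[12] P2: load  L2 | P0:I, P1:I, P2:M(82) | bus: none
[13] P1: load  L2 | P0:I, P1:S(82), P2:O(82) | bus: BusRd
[14] P1: load  L2 | P0:I, P1:S(82), P2:O(82) | bus: none

invalidations = 2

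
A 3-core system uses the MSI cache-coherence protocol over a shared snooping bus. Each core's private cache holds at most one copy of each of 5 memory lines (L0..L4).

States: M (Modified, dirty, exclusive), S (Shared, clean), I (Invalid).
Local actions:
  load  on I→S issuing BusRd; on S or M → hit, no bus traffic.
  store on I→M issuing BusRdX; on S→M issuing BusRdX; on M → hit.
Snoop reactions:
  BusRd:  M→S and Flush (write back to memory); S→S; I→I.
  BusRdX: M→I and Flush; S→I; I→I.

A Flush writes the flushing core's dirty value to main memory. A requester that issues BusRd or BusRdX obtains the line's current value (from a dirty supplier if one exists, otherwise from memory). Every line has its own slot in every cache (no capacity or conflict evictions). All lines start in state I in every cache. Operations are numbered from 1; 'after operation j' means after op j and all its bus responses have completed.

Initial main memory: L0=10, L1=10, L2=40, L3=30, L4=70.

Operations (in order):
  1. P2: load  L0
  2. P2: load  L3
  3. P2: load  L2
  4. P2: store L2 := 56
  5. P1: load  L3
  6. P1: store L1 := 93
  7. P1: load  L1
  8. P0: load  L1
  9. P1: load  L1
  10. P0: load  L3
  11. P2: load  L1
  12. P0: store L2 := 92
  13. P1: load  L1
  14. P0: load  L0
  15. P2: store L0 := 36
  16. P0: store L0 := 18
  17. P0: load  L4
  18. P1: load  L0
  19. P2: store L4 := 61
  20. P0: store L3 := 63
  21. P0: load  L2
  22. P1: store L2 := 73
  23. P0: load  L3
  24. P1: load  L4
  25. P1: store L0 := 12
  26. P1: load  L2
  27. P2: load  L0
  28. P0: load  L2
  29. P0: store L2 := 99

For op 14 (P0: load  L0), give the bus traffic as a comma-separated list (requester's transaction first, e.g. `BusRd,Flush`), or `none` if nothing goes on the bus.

bus = BusRd

  op1 P2: load  L0 → I/I/S on L0; bus BusRd; mem=10
  op2 P2: load  L3 → I/I/S on L3; bus BusRd; mem=30
  op3 P2: load  L2 → I/I/S on L2; bus BusRd; mem=40
  op4 P2: store L2 := 56 → I/I/M on L2; bus BusRdX; mem=40
  op5 P1: load  L3 → I/S/S on L3; bus BusRd; mem=30
  op6 P1: store L1 := 93 → I/M/I on L1; bus BusRdX; mem=10
  op7 P1: load  L1 → I/M/I on L1; bus (none); mem=10
  op8 P0: load  L1 → S/S/I on L1; bus BusRd Flush; mem=93
  op9 P1: load  L1 → S/S/I on L1; bus (none); mem=93
  op10 P0: load  L3 → S/S/S on L3; bus BusRd; mem=30
  op11 P2: load  L1 → S/S/S on L1; bus BusRd; mem=93
  op12 P0: store L2 := 92 → M/I/I on L2; bus BusRdX Flush; mem=56
  op13 P1: load  L1 → S/S/S on L1; bus (none); mem=93
  op14 P0: load  L0 → S/I/S on L0; bus BusRd; mem=10
  op15 P2: store L0 := 36 → I/I/M on L0; bus BusRdX; mem=10
  op16 P0: store L0 := 18 → M/I/I on L0; bus BusRdX Flush; mem=36
  op17 P0: load  L4 → S/I/I on L4; bus BusRd; mem=70
  op18 P1: load  L0 → S/S/I on L0; bus BusRd Flush; mem=18
  op19 P2: store L4 := 61 → I/I/M on L4; bus BusRdX; mem=70
  op20 P0: store L3 := 63 → M/I/I on L3; bus BusRdX; mem=30
  op21 P0: load  L2 → M/I/I on L2; bus (none); mem=56
  op22 P1: store L2 := 73 → I/M/I on L2; bus BusRdX Flush; mem=92
  op23 P0: load  L3 → M/I/I on L3; bus (none); mem=30
  op24 P1: load  L4 → I/S/S on L4; bus BusRd Flush; mem=61
  op25 P1: store L0 := 12 → I/M/I on L0; bus BusRdX; mem=18
  op26 P1: load  L2 → I/M/I on L2; bus (none); mem=92
  op27 P2: load  L0 → I/S/S on L0; bus BusRd Flush; mem=12
  op28 P0: load  L2 → S/S/I on L2; bus BusRd Flush; mem=73
  op29 P0: store L2 := 99 → M/I/I on L2; bus BusRdX; mem=73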